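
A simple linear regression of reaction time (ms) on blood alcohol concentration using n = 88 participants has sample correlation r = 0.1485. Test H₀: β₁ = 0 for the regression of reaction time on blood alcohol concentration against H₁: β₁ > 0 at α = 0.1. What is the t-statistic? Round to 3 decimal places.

t = r·√(n − 2)/√(1 − r²) = 0.1485·√86/√0.977948 = 1.393.
df = n − 2 = 86.
One-sided p ≈ 0.0837, which is < 0.1, so reject H₀.
There is evidence of a linear association between blood alcohol concentration and reaction time.

t = 1.393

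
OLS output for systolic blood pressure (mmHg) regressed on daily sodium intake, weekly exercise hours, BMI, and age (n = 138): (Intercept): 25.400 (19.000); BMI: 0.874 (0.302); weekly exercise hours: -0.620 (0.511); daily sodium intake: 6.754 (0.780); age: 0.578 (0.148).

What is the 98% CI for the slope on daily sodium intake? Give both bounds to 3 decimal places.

Read off: b = 6.754, SE = 0.780 for daily sodium intake.
df = n − k − 1 = 138 − 4 − 1 = 133.
t* = t_{0.01, 133} = 2.354712.
Margin = t* × SE = 2.354712 × 0.780 = 1.83668.
CI: 6.754 ± 1.83668 → (4.917, 8.591).

(4.917, 8.591)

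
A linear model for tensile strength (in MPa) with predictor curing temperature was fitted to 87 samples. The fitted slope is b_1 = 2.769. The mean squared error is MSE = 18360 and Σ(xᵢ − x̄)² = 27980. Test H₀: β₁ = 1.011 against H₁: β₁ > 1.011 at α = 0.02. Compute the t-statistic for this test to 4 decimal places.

SE(b_1) = √(MSE/Sₓₓ) = √(18360/27980) = 0.810051.
t = (2.769 − 1.011) / 0.810051 = 2.1702.
df = n − 2 = 85.
One-sided p ≈ 0.0164, which is < 0.02, so reject H₀.
There is evidence that the true slope on curing temperature exceeds 1.011 MPa per unit.

t = 2.1702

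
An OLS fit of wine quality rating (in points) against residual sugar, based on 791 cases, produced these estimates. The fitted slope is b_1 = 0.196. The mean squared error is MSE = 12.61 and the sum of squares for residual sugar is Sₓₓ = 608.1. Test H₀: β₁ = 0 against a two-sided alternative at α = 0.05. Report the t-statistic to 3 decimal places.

t = 1.361

SE(b_1) = √(MSE/Sₓₓ) = √(12.61/608.1) = 0.144003.
t = 0.196 / 0.144003 = 1.361.
df = n − 2 = 789.
Two-sided p ≈ 0.1739, which is ≥ 0.05, so fail to reject H₀.
The data do not give significant evidence of an association between residual sugar and wine quality rating.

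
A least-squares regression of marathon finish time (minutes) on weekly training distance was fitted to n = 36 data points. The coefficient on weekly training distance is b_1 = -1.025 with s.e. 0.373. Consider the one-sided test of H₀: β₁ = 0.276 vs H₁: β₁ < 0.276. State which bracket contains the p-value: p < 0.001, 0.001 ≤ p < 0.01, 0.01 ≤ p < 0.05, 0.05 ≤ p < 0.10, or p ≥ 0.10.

p < 0.001

t = (-1.025 − 0.276) / 0.373 = -3.488.
df = n − 2 = 36 − 2 = 34.
One-sided p = P(T_{34} < t) ≈ 0.0007.
So p < 0.001.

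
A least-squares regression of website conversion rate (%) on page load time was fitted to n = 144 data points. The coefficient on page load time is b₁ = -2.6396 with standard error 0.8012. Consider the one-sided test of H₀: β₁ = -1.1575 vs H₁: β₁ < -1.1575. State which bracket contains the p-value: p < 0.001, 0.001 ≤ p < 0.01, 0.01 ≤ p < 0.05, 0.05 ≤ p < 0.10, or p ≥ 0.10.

t = (-2.6396 − (-1.1575)) / 0.8012 = -1.850.
df = n − 2 = 144 − 2 = 142.
One-sided p = P(T_{142} < t) ≈ 0.0332.
So 0.01 ≤ p < 0.05.

0.01 ≤ p < 0.05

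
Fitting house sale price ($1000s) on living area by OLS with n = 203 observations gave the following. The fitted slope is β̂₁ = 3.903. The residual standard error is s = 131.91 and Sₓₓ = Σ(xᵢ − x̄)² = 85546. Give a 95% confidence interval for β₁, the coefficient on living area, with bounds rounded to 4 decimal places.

SE(β̂₁) = s/√Sₓₓ = 131.91/√85546 = 0.451001.
df = n − 2 = 201.
t* = t_{0.025, 201} = 1.971837.
Margin = t* × SE = 1.971837 × 0.451001 = 0.889301.
CI: 3.903 ± 0.889301 → (3.0137, 4.7923).
With 95% confidence, each one-unit increase in living area is associated with a change of between 3.0137 and 4.7923 $1000s in house sale price.

(3.0137, 4.7923)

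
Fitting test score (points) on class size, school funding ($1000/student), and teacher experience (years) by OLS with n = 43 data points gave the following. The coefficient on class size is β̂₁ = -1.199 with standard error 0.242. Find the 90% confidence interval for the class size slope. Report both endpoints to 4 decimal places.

df = n − k − 1 = 43 − 3 − 1 = 39.
t* = t_{0.05, 39} = 1.684875.
Margin = t* × SE = 1.684875 × 0.242 = 0.407740.
CI: -1.199 ± 0.407740 → (-1.6067, -0.7913).
With 90% confidence, each one-unit increase in class size is associated with a change of between -1.6067 and -0.7913 points in test score, holding the other predictors fixed.

(-1.6067, -0.7913)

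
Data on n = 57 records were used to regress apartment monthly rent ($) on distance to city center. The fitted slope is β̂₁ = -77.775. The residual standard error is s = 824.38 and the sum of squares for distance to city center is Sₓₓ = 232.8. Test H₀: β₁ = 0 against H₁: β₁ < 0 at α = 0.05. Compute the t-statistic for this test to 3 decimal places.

SE(β̂₁) = s/√Sₓₓ = 824.38/√232.8 = 54.0301.
t = -77.775 / 54.0301 = -1.439.
df = n − 2 = 55.
One-sided p ≈ 0.0778, which is ≥ 0.05, so fail to reject H₀.
The data do not give significant evidence that the true slope on distance to city center is negative.

t = -1.439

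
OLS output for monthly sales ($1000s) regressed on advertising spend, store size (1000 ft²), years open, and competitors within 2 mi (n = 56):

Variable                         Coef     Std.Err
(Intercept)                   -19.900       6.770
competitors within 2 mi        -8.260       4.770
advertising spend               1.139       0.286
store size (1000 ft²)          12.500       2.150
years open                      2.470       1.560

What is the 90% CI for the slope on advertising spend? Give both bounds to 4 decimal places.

Read off: b = 1.139, SE = 0.286 for advertising spend.
df = n − k − 1 = 56 − 4 − 1 = 51.
t* = t_{0.05, 51} = 1.675285.
Margin = t* × SE = 1.675285 × 0.286 = 0.479131.
CI: 1.139 ± 0.479131 → (0.6599, 1.6181).

(0.6599, 1.6181)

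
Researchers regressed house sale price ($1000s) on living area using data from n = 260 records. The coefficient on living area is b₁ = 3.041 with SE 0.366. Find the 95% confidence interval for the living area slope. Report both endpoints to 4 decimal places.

(2.3203, 3.7617)

df = n − 2 = 260 − 2 = 258.
t* = t_{0.025, 258} = 1.969201.
Margin = t* × SE = 1.969201 × 0.366 = 0.720728.
CI: 3.041 ± 0.720728 → (2.3203, 3.7617).
With 95% confidence, each one-unit increase in living area is associated with a change of between 2.3203 and 3.7617 $1000s in house sale price.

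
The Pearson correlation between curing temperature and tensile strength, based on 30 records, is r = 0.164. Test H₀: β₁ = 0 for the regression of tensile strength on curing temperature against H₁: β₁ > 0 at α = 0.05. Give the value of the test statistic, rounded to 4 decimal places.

t = r·√(n − 2)/√(1 − r²) = 0.164·√28/√0.973104 = 0.8797.
df = n − 2 = 28.
One-sided p ≈ 0.1933, which is ≥ 0.05, so fail to reject H₀.
The data do not give significant evidence of a linear association between curing temperature and tensile strength.

t = 0.8797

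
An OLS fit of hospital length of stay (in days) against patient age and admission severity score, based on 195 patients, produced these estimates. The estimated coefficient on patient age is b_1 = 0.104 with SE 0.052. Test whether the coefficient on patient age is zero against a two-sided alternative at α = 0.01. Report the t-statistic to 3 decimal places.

H₀: β₁ = 0 vs H₁: β₁ ≠ 0.
t = (b_1 − β₁⁰)/SE = 0.104 / 0.052 = 2.000.
df = n − k − 1 = 195 − 2 − 1 = 192.
Two-sided p ≈ 0.0469, which is ≥ 0.01, so fail to reject H₀.
The data do not give significant evidence of an association between patient age and hospital length of stay, after adjusting for the other predictors.

t = 2.000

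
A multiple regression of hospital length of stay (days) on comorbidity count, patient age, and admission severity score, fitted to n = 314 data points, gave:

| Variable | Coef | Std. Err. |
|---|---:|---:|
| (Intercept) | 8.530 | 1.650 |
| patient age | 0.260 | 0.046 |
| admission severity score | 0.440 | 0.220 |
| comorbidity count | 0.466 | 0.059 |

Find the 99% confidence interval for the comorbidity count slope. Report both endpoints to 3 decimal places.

(0.313, 0.619)

Read off: b = 0.466, SE = 0.059 for comorbidity count.
df = n − k − 1 = 314 − 3 − 1 = 310.
t* = t_{0.005, 310} = 2.591781.
Margin = t* × SE = 2.591781 × 0.059 = 0.15292.
CI: 0.466 ± 0.15292 → (0.313, 0.619).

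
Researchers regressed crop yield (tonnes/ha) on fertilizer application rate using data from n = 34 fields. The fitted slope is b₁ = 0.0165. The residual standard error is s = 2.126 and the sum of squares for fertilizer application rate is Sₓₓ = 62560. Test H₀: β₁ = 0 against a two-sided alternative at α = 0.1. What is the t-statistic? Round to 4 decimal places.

t = 1.9412

SE(b₁) = s/√Sₓₓ = 2.126/√62560 = 0.00849992.
t = 0.0165 / 0.00849992 = 1.9412.
df = n − 2 = 32.
Two-sided p ≈ 0.0611, which is < 0.1, so reject H₀.
There is evidence that fertilizer application rate is associated with crop yield.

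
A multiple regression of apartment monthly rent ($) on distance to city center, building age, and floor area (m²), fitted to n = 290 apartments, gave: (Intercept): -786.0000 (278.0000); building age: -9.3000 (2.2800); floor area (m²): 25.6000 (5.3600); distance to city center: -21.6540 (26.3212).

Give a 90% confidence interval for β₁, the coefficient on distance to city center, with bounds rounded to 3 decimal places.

(-65.089, 21.781)

Read off: b = -21.6540, SE = 26.3212 for distance to city center.
df = n − k − 1 = 290 − 3 − 1 = 286.
t* = t_{0.05, 286} = 1.650199.
Margin = t* × SE = 1.650199 × 26.3212 = 43.43522.
CI: -21.6540 ± 43.43522 → (-65.089, 21.781).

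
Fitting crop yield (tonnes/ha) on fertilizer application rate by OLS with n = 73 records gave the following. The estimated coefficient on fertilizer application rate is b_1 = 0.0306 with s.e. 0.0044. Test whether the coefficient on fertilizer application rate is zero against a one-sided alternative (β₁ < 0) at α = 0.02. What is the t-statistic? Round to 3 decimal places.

t = 6.955

H₀: β₁ = 0 vs H₁: β₁ < 0.
t = (b_1 − β₁⁰)/SE = 0.0306 / 0.0044 = 6.955.
df = n − 2 = 73 − 2 = 71.
One-sided p ≈ 1.0000, which is ≥ 0.02, so fail to reject H₀.
The data do not give significant evidence that the true slope on fertilizer application rate is negative.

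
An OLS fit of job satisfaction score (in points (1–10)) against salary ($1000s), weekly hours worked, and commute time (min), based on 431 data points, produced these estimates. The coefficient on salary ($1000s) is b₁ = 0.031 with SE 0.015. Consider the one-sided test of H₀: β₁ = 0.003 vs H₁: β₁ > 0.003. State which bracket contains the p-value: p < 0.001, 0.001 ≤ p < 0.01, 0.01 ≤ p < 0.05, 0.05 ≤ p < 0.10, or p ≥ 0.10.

0.01 ≤ p < 0.05

t = (0.031 − 0.003) / 0.015 = 1.867.
df = n − k − 1 = 431 − 3 − 1 = 427.
One-sided p = P(T_{427} > t) ≈ 0.0313.
So 0.01 ≤ p < 0.05.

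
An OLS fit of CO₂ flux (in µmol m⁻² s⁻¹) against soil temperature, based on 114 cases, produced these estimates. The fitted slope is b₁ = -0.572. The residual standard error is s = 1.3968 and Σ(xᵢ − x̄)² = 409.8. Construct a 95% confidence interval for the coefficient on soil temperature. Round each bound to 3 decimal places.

(-0.709, -0.435)

SE(b₁) = s/√Sₓₓ = 1.3968/√409.8 = 0.0689999.
df = n − 2 = 112.
t* = t_{0.025, 112} = 1.981372.
Margin = t* × SE = 1.981372 × 0.0689999 = 0.13671.
CI: -0.572 ± 0.13671 → (-0.709, -0.435).
With 95% confidence, each one-unit increase in soil temperature is associated with a change of between -0.709 and -0.435 µmol m⁻² s⁻¹ in CO₂ flux.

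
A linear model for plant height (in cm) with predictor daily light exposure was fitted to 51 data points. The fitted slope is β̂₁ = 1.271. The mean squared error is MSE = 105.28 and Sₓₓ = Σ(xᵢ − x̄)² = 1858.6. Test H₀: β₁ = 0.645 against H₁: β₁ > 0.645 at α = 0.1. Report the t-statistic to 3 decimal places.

t = 2.630

SE(β̂₁) = √(MSE/Sₓₓ) = √(105.28/1858.6) = 0.238002.
t = (1.271 − 0.645) / 0.238002 = 2.630.
df = n − 2 = 49.
One-sided p ≈ 0.0057, which is < 0.1, so reject H₀.
There is evidence that the true slope on daily light exposure exceeds 0.645 cm per unit.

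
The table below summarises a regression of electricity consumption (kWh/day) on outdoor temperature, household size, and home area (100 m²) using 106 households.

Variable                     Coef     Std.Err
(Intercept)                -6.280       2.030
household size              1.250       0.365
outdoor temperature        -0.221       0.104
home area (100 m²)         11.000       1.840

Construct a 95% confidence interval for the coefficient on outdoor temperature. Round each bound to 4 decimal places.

(-0.4273, -0.0147)

Read off: b = -0.221, SE = 0.104 for outdoor temperature.
df = n − k − 1 = 106 − 3 − 1 = 102.
t* = t_{0.025, 102} = 1.983495.
Margin = t* × SE = 1.983495 × 0.104 = 0.206284.
CI: -0.221 ± 0.206284 → (-0.4273, -0.0147).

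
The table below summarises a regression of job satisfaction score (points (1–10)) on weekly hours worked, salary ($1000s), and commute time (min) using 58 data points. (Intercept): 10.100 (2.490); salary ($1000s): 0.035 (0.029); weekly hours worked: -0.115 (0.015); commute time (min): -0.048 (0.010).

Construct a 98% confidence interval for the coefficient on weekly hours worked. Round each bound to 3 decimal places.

Read off: b = -0.115, SE = 0.015 for weekly hours worked.
df = n − k − 1 = 58 − 3 − 1 = 54.
t* = t_{0.01, 54} = 2.39741.
Margin = t* × SE = 2.39741 × 0.015 = 0.03596.
CI: -0.115 ± 0.03596 → (-0.151, -0.079).

(-0.151, -0.079)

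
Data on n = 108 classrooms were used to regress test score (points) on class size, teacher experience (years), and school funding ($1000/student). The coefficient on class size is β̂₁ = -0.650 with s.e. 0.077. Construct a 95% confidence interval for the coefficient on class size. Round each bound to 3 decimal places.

df = n − k − 1 = 108 − 3 − 1 = 104.
t* = t_{0.025, 104} = 1.983038.
Margin = t* × SE = 1.983038 × 0.077 = 0.15269.
CI: -0.650 ± 0.15269 → (-0.803, -0.497).
With 95% confidence, each one-unit increase in class size is associated with a change of between -0.803 and -0.497 points in test score, holding the other predictors fixed.

(-0.803, -0.497)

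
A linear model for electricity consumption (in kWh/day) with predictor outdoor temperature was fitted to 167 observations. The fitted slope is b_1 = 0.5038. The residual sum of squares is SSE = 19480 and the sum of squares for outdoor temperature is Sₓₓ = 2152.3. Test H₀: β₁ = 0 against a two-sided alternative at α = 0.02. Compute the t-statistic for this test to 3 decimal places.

t = 2.151

MSE = SSE/(n − 2) = 19480/165 = 118.061.
SE(b_1) = √(MSE/Sₓₓ) = √(118.061/2152.3) = 0.234208.
t = 0.5038 / 0.234208 = 2.151.
df = n − 2 = 165.
Two-sided p ≈ 0.0329, which is ≥ 0.02, so fail to reject H₀.
The data do not give significant evidence of an association between outdoor temperature and electricity consumption.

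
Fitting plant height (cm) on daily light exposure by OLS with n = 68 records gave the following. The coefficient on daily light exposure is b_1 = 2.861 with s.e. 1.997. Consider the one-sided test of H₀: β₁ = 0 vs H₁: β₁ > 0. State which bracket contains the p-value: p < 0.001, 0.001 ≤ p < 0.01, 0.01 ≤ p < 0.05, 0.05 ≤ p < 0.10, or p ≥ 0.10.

t = 2.861 / 1.997 = 1.433.
df = n − 2 = 68 − 2 = 66.
One-sided p = P(T_{66} > t) ≈ 0.0783.
So 0.05 ≤ p < 0.10.

0.05 ≤ p < 0.10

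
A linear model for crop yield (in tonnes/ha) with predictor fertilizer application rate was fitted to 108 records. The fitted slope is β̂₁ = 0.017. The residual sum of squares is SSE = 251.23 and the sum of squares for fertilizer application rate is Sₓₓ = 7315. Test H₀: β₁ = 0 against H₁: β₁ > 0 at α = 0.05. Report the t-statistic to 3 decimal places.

MSE = SSE/(n − 2) = 251.23/106 = 2.37009.
SE(β̂₁) = √(MSE/Sₓₓ) = √(2.37009/7315) = 0.0180001.
t = 0.017 / 0.0180001 = 0.944.
df = n − 2 = 106.
One-sided p ≈ 0.1735, which is ≥ 0.05, so fail to reject H₀.
The data do not give significant evidence that the true slope on fertilizer application rate is positive.

t = 0.944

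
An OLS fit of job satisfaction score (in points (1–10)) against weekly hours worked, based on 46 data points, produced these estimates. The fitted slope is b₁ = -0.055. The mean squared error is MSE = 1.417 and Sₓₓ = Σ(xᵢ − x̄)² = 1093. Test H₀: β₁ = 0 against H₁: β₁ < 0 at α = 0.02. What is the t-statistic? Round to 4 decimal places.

t = -1.5275

SE(b₁) = √(MSE/Sₓₓ) = √(1.417/1093) = 0.036006.
t = -0.055 / 0.036006 = -1.5275.
df = n − 2 = 44.
One-sided p ≈ 0.0669, which is ≥ 0.02, so fail to reject H₀.
The data do not give significant evidence that the true slope on weekly hours worked is negative.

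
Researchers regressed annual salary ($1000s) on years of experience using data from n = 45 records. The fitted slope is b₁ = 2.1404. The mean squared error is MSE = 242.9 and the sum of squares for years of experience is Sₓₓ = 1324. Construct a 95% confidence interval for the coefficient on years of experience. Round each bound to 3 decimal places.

(1.277, 3.004)

SE(b₁) = √(MSE/Sₓₓ) = √(242.9/1324) = 0.428321.
df = n − 2 = 43.
t* = t_{0.025, 43} = 2.016692.
Margin = t* × SE = 2.016692 × 0.428321 = 0.86379.
CI: 2.1404 ± 0.86379 → (1.277, 3.004).
With 95% confidence, each one-unit increase in years of experience is associated with a change of between 1.277 and 3.004 $1000s in annual salary.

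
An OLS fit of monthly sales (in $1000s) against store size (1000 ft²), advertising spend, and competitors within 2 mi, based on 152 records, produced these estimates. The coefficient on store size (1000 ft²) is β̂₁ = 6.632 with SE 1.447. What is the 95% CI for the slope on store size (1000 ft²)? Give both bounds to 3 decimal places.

(3.773, 9.491)

df = n − k − 1 = 152 − 3 − 1 = 148.
t* = t_{0.025, 148} = 1.976122.
Margin = t* × SE = 1.976122 × 1.447 = 2.85945.
CI: 6.632 ± 2.85945 → (3.773, 9.491).
With 95% confidence, each one-unit increase in store size (1000 ft²) is associated with a change of between 3.773 and 9.491 $1000s in monthly sales, holding the other predictors fixed.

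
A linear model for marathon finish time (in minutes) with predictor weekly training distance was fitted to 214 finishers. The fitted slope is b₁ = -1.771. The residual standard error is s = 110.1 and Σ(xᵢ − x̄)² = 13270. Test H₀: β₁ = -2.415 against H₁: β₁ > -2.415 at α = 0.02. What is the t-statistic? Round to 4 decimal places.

SE(b₁) = s/√Sₓₓ = 110.1/√13270 = 0.955767.
t = (-1.771 − (-2.415)) / 0.955767 = 0.6738.
df = n − 2 = 212.
One-sided p ≈ 0.2506, which is ≥ 0.02, so fail to reject H₀.
The data do not give significant evidence that the true slope on weekly training distance exceeds -2.415 minutes per unit.

t = 0.6738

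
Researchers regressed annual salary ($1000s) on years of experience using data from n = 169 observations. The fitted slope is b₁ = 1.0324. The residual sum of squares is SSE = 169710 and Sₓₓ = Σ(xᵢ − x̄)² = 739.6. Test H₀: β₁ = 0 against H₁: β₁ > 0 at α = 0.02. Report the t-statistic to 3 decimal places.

MSE = SSE/(n − 2) = 169710/167 = 1016.23.
SE(b₁) = √(MSE/Sₓₓ) = √(1016.23/739.6) = 1.17219.
t = 1.0324 / 1.17219 = 0.881.
df = n − 2 = 167.
One-sided p ≈ 0.1899, which is ≥ 0.02, so fail to reject H₀.
The data do not give significant evidence that the true slope on years of experience is positive.

t = 0.881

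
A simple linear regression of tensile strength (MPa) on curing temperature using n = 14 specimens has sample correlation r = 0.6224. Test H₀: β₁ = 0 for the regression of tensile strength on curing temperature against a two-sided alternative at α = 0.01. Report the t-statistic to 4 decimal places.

t = r·√(n − 2)/√(1 − r²) = 0.6224·√12/√0.612618 = 2.7546.
df = n − 2 = 12.
Two-sided p ≈ 0.0175, which is ≥ 0.01, so fail to reject H₀.
The data do not give significant evidence of a linear association between curing temperature and tensile strength.

t = 2.7546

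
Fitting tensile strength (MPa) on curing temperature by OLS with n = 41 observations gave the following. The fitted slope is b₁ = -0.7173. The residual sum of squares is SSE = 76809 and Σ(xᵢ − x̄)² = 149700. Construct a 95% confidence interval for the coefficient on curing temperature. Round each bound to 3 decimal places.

(-0.949, -0.485)

MSE = SSE/(n − 2) = 76809/39 = 1969.46.
SE(b₁) = √(MSE/Sₓₓ) = √(1969.46/149700) = 0.1147.
df = n − 2 = 39.
t* = t_{0.025, 39} = 2.022691.
Margin = t* × SE = 2.022691 × 0.1147 = 0.23200.
CI: -0.7173 ± 0.23200 → (-0.949, -0.485).
With 95% confidence, each one-unit increase in curing temperature is associated with a change of between -0.949 and -0.485 MPa in tensile strength.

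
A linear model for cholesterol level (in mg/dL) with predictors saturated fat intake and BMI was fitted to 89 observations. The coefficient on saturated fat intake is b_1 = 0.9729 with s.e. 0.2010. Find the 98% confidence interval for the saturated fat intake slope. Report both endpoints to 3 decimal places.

(0.496, 1.449)

df = n − k − 1 = 89 − 2 − 1 = 86.
t* = t_{0.01, 86} = 2.370493.
Margin = t* × SE = 2.370493 × 0.2010 = 0.47647.
CI: 0.9729 ± 0.47647 → (0.496, 1.449).
With 98% confidence, each one-unit increase in saturated fat intake is associated with a change of between 0.496 and 1.449 mg/dL in cholesterol level, holding the other predictors fixed.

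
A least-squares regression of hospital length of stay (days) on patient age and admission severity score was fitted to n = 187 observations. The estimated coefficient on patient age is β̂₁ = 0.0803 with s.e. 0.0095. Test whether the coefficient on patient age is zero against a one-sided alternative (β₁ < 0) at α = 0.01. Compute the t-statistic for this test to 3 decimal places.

H₀: β₁ = 0 vs H₁: β₁ < 0.
t = (β̂₁ − β₁⁰)/SE = 0.0803 / 0.0095 = 8.453.
df = n − k − 1 = 187 − 2 − 1 = 184.
One-sided p ≈ 1.0000, which is ≥ 0.01, so fail to reject H₀.
The data do not give significant evidence that the true slope on patient age is negative, holding the other predictors fixed.

t = 8.453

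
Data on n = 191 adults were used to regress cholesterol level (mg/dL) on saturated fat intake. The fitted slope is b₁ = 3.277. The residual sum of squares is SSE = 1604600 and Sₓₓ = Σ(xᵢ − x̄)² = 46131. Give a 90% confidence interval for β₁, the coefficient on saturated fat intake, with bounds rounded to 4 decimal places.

(2.5679, 3.9861)

MSE = SSE/(n − 2) = 1604600/189 = 8489.95.
SE(b₁) = √(MSE/Sₓₓ) = √(8489.95/46131) = 0.428999.
df = n − 2 = 189.
t* = t_{0.05, 189} = 1.652956.
Margin = t* × SE = 1.652956 × 0.428999 = 0.709116.
CI: 3.277 ± 0.709116 → (2.5679, 3.9861).
With 90% confidence, each one-unit increase in saturated fat intake is associated with a change of between 2.5679 and 3.9861 mg/dL in cholesterol level.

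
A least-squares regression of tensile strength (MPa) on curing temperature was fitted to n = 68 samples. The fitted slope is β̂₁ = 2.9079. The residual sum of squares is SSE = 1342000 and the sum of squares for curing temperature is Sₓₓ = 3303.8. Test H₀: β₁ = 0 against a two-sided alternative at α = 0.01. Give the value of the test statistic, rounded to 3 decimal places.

t = 1.172

MSE = SSE/(n − 2) = 1342000/66 = 20333.3.
SE(β̂₁) = √(MSE/Sₓₓ) = √(20333.3/3303.8) = 2.48083.
t = 2.9079 / 2.48083 = 1.172.
df = n − 2 = 66.
Two-sided p ≈ 0.2454, which is ≥ 0.01, so fail to reject H₀.
The data do not give significant evidence of an association between curing temperature and tensile strength.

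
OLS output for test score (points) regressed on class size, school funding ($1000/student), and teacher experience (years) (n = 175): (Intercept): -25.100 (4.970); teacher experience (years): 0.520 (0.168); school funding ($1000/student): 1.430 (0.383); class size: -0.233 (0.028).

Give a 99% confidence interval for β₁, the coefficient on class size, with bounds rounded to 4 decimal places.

Read off: b = -0.233, SE = 0.028 for class size.
df = n − k − 1 = 175 − 3 − 1 = 171.
t* = t_{0.005, 171} = 2.604886.
Margin = t* × SE = 2.604886 × 0.028 = 0.072937.
CI: -0.233 ± 0.072937 → (-0.3059, -0.1601).

(-0.3059, -0.1601)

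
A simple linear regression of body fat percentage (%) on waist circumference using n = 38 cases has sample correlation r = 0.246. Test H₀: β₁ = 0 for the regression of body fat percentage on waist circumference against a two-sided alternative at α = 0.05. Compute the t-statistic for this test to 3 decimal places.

t = r·√(n − 2)/√(1 − r²) = 0.246·√36/√0.939484 = 1.523.
df = n − 2 = 36.
Two-sided p ≈ 0.1365, which is ≥ 0.05, so fail to reject H₀.
The data do not give significant evidence of a linear association between waist circumference and body fat percentage.

t = 1.523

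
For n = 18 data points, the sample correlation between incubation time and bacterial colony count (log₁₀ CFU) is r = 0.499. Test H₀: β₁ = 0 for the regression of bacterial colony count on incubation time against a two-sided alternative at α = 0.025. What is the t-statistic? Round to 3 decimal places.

t = 2.303

t = r·√(n − 2)/√(1 − r²) = 0.499·√16/√0.750999 = 2.303.
df = n − 2 = 16.
Two-sided p ≈ 0.0350, which is ≥ 0.025, so fail to reject H₀.
The data do not give significant evidence of a linear association between incubation time and bacterial colony count.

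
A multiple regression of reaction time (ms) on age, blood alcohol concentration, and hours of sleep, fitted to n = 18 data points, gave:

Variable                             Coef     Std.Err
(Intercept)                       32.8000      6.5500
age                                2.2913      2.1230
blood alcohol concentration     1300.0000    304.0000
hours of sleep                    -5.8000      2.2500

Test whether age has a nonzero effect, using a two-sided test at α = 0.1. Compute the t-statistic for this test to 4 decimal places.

t = 1.0793

Read off: b = 2.2913, SE = 2.1230 for age.
H₀: β₁ = 0 vs H₁: β₁ ≠ 0.
t = 2.2913 / 2.1230 = 1.0793.
df = n − k − 1 = 18 − 3 − 1 = 14.
Two-sided p ≈ 0.2987, which is ≥ 0.1, so fail to reject H₀.
The data do not give significant evidence of an association between age and reaction time, after adjusting for the other predictors.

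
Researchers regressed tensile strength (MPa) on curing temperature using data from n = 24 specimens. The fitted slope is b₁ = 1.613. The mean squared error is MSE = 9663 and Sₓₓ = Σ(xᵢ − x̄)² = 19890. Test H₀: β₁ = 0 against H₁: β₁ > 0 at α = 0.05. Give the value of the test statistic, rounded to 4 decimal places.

SE(b₁) = √(MSE/Sₓₓ) = √(9663/19890) = 0.697009.
t = 1.613 / 0.697009 = 2.3142.
df = n − 2 = 22.
One-sided p ≈ 0.0152, which is < 0.05, so reject H₀.
There is evidence that the true slope on curing temperature is positive.

t = 2.3142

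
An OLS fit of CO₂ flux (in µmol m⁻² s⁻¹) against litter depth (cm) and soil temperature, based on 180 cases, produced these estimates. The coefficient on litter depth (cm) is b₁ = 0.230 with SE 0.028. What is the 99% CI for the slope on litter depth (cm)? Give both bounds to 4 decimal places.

df = n − k − 1 = 180 − 2 − 1 = 177.
t* = t_{0.005, 177} = 2.603891.
Margin = t* × SE = 2.603891 × 0.028 = 0.072909.
CI: 0.230 ± 0.072909 → (0.1571, 0.3029).
With 99% confidence, each one-unit increase in litter depth (cm) is associated with a change of between 0.1571 and 0.3029 µmol m⁻² s⁻¹ in CO₂ flux, holding the other predictors fixed.

(0.1571, 0.3029)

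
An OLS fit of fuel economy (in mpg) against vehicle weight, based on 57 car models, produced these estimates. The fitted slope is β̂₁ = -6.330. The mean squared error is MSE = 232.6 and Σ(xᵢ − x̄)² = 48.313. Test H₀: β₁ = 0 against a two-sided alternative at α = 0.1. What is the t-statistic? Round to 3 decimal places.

t = -2.885

SE(β̂₁) = √(MSE/Sₓₓ) = √(232.6/48.313) = 2.19418.
t = -6.330 / 2.19418 = -2.885.
df = n − 2 = 55.
Two-sided p ≈ 0.0056, which is < 0.1, so reject H₀.
There is evidence that vehicle weight is associated with fuel economy.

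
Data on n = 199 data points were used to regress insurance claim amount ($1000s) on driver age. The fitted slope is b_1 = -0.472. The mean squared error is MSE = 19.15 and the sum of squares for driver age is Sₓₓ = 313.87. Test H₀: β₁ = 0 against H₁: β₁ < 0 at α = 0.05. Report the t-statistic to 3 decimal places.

t = -1.911

SE(b_1) = √(MSE/Sₓₓ) = √(19.15/313.87) = 0.247007.
t = -0.472 / 0.247007 = -1.911.
df = n − 2 = 197.
One-sided p ≈ 0.0287, which is < 0.05, so reject H₀.
There is evidence that the true slope on driver age is negative.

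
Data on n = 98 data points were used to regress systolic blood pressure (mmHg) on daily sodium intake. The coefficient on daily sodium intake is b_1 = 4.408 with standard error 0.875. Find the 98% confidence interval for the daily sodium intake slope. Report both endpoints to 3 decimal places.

df = n − 2 = 98 − 2 = 96.
t* = t_{0.01, 96} = 2.365821.
Margin = t* × SE = 2.365821 × 0.875 = 2.07009.
CI: 4.408 ± 2.07009 → (2.338, 6.478).
With 98% confidence, each one-unit increase in daily sodium intake is associated with a change of between 2.338 and 6.478 mmHg in systolic blood pressure.

(2.338, 6.478)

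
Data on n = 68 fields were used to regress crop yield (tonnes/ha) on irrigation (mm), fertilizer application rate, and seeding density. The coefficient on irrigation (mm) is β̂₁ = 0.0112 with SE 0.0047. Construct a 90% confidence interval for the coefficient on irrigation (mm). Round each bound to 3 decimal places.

df = n − k − 1 = 68 − 3 − 1 = 64.
t* = t_{0.05, 64} = 1.669013.
Margin = t* × SE = 1.669013 × 0.0047 = 0.00784.
CI: 0.0112 ± 0.00784 → (0.003, 0.019).
With 90% confidence, each one-unit increase in irrigation (mm) is associated with a change of between 0.003 and 0.019 tonnes/ha in crop yield, holding the other predictors fixed.

(0.003, 0.019)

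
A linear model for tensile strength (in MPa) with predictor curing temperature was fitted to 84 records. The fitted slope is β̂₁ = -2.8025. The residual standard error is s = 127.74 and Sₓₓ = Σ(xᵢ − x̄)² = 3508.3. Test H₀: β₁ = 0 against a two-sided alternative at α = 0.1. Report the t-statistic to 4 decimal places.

SE(β̂₁) = s/√Sₓₓ = 127.74/√3508.3 = 2.15664.
t = -2.8025 / 2.15664 = -1.2995.
df = n − 2 = 82.
Two-sided p ≈ 0.1974, which is ≥ 0.1, so fail to reject H₀.
The data do not give significant evidence of an association between curing temperature and tensile strength.

t = -1.2995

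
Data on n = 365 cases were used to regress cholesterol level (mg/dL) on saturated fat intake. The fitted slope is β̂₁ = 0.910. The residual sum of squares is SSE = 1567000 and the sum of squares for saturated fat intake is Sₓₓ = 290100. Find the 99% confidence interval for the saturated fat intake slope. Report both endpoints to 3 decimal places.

MSE = SSE/(n − 2) = 1567000/363 = 4316.8.
SE(β̂₁) = √(MSE/Sₓₓ) = √(4316.8/290100) = 0.121985.
df = n − 2 = 363.
t* = t_{0.005, 363} = 2.589441.
Margin = t* × SE = 2.589441 × 0.121985 = 0.31587.
CI: 0.910 ± 0.31587 → (0.594, 1.226).
With 99% confidence, each one-unit increase in saturated fat intake is associated with a change of between 0.594 and 1.226 mg/dL in cholesterol level.

(0.594, 1.226)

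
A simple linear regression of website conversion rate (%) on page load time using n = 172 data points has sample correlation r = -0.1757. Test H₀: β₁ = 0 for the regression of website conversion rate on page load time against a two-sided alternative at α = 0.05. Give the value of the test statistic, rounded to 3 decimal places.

t = r·√(n − 2)/√(1 − r²) = -0.1757·√170/√0.96913 = -2.327.
df = n − 2 = 170.
Two-sided p ≈ 0.0211, which is < 0.05, so reject H₀.
There is evidence of a linear association between page load time and website conversion rate.

t = -2.327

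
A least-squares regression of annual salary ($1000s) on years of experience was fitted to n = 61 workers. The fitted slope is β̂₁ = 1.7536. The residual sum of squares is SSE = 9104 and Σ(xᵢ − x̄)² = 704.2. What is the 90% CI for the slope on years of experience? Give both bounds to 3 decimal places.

MSE = SSE/(n − 2) = 9104/59 = 154.305.
SE(β̂₁) = √(MSE/Sₓₓ) = √(154.305/704.2) = 0.468104.
df = n − 2 = 59.
t* = t_{0.05, 59} = 1.671093.
Margin = t* × SE = 1.671093 × 0.468104 = 0.78224.
CI: 1.7536 ± 0.78224 → (0.971, 2.536).
With 90% confidence, each one-unit increase in years of experience is associated with a change of between 0.971 and 2.536 $1000s in annual salary.

(0.971, 2.536)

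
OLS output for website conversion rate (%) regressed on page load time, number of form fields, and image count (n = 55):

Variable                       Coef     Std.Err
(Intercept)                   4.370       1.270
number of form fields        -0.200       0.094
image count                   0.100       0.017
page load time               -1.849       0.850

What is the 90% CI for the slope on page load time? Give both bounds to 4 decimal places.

(-3.2730, -0.4250)

Read off: b = -1.849, SE = 0.850 for page load time.
df = n − k − 1 = 55 − 3 − 1 = 51.
t* = t_{0.05, 51} = 1.675285.
Margin = t* × SE = 1.675285 × 0.850 = 1.423992.
CI: -1.849 ± 1.423992 → (-3.2730, -0.4250).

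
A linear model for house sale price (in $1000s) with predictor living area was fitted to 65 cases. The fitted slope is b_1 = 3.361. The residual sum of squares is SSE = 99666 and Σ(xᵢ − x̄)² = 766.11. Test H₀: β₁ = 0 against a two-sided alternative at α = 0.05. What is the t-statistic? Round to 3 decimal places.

MSE = SSE/(n − 2) = 99666/63 = 1582.
SE(b_1) = √(MSE/Sₓₓ) = √(1582/766.11) = 1.437.
t = 3.361 / 1.437 = 2.339.
df = n − 2 = 63.
Two-sided p ≈ 0.0225, which is < 0.05, so reject H₀.
There is evidence that living area is associated with house sale price.

t = 2.339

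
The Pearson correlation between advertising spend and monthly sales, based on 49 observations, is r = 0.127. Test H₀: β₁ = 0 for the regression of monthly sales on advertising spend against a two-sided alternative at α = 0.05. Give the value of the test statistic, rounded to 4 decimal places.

t = r·√(n − 2)/√(1 − r²) = 0.127·√47/√0.983871 = 0.8778.
df = n − 2 = 47.
Two-sided p ≈ 0.3845, which is ≥ 0.05, so fail to reject H₀.
The data do not give significant evidence of a linear association between advertising spend and monthly sales.

t = 0.8778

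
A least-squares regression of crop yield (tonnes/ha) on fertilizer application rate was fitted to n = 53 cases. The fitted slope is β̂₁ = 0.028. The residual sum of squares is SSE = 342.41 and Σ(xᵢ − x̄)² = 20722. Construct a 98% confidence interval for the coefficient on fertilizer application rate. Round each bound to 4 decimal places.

MSE = SSE/(n − 2) = 342.41/51 = 6.71392.
SE(β̂₁) = √(MSE/Sₓₓ) = √(6.71392/20722) = 0.018.
df = n − 2 = 51.
t* = t_{0.01, 51} = 2.401718.
Margin = t* × SE = 2.401718 × 0.018 = 0.043231.
CI: 0.028 ± 0.043231 → (-0.0152, 0.0712).
With 98% confidence, each one-unit increase in fertilizer application rate is associated with a change of between -0.0152 and 0.0712 tonnes/ha in crop yield.

(-0.0152, 0.0712)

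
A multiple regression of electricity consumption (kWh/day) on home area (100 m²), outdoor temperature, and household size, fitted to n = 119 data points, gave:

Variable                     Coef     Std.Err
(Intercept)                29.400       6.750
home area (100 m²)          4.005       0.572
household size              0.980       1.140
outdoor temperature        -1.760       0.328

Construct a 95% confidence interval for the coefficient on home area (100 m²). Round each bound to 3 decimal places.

Read off: b = 4.005, SE = 0.572 for home area (100 m²).
df = n − k − 1 = 119 − 3 − 1 = 115.
t* = t_{0.025, 115} = 1.980808.
Margin = t* × SE = 1.980808 × 0.572 = 1.13302.
CI: 4.005 ± 1.13302 → (2.872, 5.138).

(2.872, 5.138)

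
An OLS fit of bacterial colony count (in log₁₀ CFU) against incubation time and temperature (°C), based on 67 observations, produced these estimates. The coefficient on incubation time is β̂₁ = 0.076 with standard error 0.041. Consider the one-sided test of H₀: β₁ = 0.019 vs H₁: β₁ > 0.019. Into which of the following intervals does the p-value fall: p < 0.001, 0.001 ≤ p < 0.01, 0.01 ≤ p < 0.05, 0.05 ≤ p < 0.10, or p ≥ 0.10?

t = (0.076 − 0.019) / 0.041 = 1.390.
df = n − k − 1 = 67 − 2 − 1 = 64.
One-sided p = P(T_{64} > t) ≈ 0.0846.
So 0.05 ≤ p < 0.10.

0.05 ≤ p < 0.10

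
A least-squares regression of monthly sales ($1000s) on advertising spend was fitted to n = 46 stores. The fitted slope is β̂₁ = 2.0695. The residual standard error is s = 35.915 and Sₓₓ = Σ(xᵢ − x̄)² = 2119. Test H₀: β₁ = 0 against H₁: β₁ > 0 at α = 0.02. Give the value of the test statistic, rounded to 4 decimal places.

t = 2.6525

SE(β̂₁) = s/√Sₓₓ = 35.915/√2119 = 0.780208.
t = 2.0695 / 0.780208 = 2.6525.
df = n − 2 = 44.
One-sided p ≈ 0.0055, which is < 0.02, so reject H₀.
There is evidence that the true slope on advertising spend is positive.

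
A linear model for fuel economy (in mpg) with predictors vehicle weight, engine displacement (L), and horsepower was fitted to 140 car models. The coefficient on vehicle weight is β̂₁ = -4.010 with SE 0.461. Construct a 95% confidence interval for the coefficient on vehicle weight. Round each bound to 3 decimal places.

df = n − k − 1 = 140 − 3 − 1 = 136.
t* = t_{0.025, 136} = 1.977561.
Margin = t* × SE = 1.977561 × 0.461 = 0.91166.
CI: -4.010 ± 0.91166 → (-4.922, -3.098).
With 95% confidence, each one-unit increase in vehicle weight is associated with a change of between -4.922 and -3.098 mpg in fuel economy, holding the other predictors fixed.

(-4.922, -3.098)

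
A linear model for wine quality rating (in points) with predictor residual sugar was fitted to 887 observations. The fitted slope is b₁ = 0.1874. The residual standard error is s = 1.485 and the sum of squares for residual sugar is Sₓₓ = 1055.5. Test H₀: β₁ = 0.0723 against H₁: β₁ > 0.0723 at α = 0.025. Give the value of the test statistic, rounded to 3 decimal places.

SE(b₁) = s/√Sₓₓ = 1.485/√1055.5 = 0.0457085.
t = (0.1874 − 0.0723) / 0.0457085 = 2.518.
df = n − 2 = 885.
One-sided p ≈ 0.0060, which is < 0.025, so reject H₀.
There is evidence that the true slope on residual sugar exceeds 0.0723 points per unit.

t = 2.518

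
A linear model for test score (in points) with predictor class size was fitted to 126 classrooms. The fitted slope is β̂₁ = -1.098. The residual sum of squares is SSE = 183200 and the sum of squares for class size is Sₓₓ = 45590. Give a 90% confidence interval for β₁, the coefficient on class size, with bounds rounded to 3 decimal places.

(-1.396, -0.800)

MSE = SSE/(n − 2) = 183200/124 = 1477.42.
SE(β̂₁) = √(MSE/Sₓₓ) = √(1477.42/45590) = 0.180018.
df = n − 2 = 124.
t* = t_{0.05, 124} = 1.657235.
Margin = t* × SE = 1.657235 × 0.180018 = 0.29833.
CI: -1.098 ± 0.29833 → (-1.396, -0.800).
With 90% confidence, each one-unit increase in class size is associated with a change of between -1.396 and -0.800 points in test score.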